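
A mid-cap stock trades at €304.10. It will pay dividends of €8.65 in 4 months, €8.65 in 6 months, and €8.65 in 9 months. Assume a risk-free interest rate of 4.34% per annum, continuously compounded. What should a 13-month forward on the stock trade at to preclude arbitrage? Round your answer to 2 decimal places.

€292.16

PV(dividends) I = 8.65·e^(−0.0434·4/12) + 8.65·e^(−0.0434·6/12) + 8.65·e^(−0.0434·9/12)
I = 8.5258 + 8.4643 + 8.3730 = 25.3631
F = (S − I)·e^(rT) = (304.10 − 25.3631) · e^(0.0434·13/12)
= 278.7369 · e^0.047017 = 278.7369 × 1.048140 = €292.16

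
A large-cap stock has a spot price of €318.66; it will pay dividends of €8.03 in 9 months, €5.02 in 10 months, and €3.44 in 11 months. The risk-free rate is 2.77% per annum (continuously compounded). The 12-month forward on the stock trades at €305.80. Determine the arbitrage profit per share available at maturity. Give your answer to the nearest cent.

PV(dividends) I = 8.03·e^(−0.0277·9/12) + 5.02·e^(−0.0277·10/12) + 3.44·e^(−0.0277·11/12) = 16.1241
Fair forward F* = (S − I)·e^(rT) = (318.66 − 16.1241)·e^0.027700 = 302.5359 × 1.028087 = 311.0332
Market €305.80 < fair 311.0332: forward underpriced → reverse cash-and-carry (short the stock, invest proceeds at r, pay the dividends, go long the forward).
Profit at T = |F_mkt − F*| = |305.80 − 311.0332| = €5.23 per share

€5.23 per share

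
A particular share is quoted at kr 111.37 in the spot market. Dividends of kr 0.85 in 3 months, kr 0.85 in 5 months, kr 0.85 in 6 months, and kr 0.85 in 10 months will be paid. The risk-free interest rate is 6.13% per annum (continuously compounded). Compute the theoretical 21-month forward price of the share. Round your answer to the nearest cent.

kr 120.31

PV(dividends) I = 0.85·e^(−0.0613·3/12) + 0.85·e^(−0.0613·5/12) + 0.85·e^(−0.0613·6/12) + 0.85·e^(−0.0613·10/12)
I = 0.8371 + 0.8286 + 0.8243 + 0.8077 = 3.2977
F = (S − I)·e^(rT) = (111.37 − 3.2977) · e^(0.0613·21/12)
= 108.0723 · e^0.107275 = 108.0723 × 1.113240 = kr 120.31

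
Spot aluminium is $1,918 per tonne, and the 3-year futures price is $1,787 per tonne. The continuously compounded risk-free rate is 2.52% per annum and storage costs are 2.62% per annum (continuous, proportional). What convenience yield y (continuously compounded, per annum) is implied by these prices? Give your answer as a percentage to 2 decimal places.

F = S·e^((r+u−y)T) ⇒ (r+u−y) = ln(F/S)/T
ln(1787/1918) = -0.070745; /T ⇒ -0.023582
y = r + u − ln(F/S)/T = 0.0252 + 0.0262 + 0.023582 = 0.074982
y = 7.50%

7.50%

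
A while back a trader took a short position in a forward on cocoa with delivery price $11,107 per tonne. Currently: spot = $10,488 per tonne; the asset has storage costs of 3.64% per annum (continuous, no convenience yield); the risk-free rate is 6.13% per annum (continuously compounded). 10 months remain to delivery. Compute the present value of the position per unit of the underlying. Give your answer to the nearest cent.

-$257.14 per tonne

Current fair forward for the remaining 10 months: F = S·e^((r + u)·T), (r + u) = 0.0613 + 0.0364 = 0.0977
F = 10488 · e^(0.0977 × 10/12) = 10488 × 1.08482281 = 11377.6216
Value of long forward = (F − K)·e^(−rT) = (11377.6216 − 11107) · e^(−0.0613·10/12)
= 270.6216 × 0.95019948 = 257.14
Short position value = −(long value) = -$257.14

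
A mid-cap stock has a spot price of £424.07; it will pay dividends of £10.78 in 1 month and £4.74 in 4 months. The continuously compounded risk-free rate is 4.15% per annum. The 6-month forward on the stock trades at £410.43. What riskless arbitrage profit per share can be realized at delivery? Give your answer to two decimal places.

PV(dividends) I = 10.78·e^(−0.0415·1/12) + 4.74·e^(−0.0415·4/12) = 15.4177
Fair forward F* = (S − I)·e^(rT) = (424.07 − 15.4177)·e^0.020750 = 408.6523 × 1.020967 = 417.2205
Market £410.43 < fair 417.2205: forward underpriced → reverse cash-and-carry (short the stock, invest proceeds at r, pay the dividends, go long the forward).
Profit at T = |F_mkt − F*| = |410.43 − 417.2205| = £6.79 per share

£6.79 per share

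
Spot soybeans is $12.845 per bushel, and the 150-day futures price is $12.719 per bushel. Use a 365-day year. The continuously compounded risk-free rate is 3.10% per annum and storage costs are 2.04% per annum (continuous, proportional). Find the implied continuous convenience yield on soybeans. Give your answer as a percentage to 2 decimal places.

F = S·e^((r+u−y)T) ⇒ (r+u−y) = ln(F/S)/T
ln(12.719/12.845) = -0.009858; /T ⇒ -0.023988
y = r + u − ln(F/S)/T = 0.0310 + 0.0204 + 0.023988 = 0.075388
y = 7.54%

7.54%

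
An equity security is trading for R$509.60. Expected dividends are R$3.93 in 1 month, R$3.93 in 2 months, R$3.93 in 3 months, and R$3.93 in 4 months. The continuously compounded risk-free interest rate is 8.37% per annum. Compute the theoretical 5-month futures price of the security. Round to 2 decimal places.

PV(dividends) I = 3.93·e^(−0.0837·1/12) + 3.93·e^(−0.0837·2/12) + 3.93·e^(−0.0837·3/12) + 3.93·e^(−0.0837·4/12)
I = 3.9027 + 3.8756 + 3.8486 + 3.8219 = 15.4488
F = (S − I)·e^(rT) = (509.60 − 15.4488) · e^(0.0837·5/12)
= 494.1512 · e^0.034875 = 494.1512 × 1.035490 = R$511.69

R$511.69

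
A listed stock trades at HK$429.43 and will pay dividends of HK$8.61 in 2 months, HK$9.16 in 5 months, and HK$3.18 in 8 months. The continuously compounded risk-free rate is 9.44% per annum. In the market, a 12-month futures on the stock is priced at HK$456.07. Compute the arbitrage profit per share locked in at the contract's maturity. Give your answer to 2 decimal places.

HK$6.40 per share

PV(dividends) I = 8.61·e^(−0.0944·2/12) + 9.16·e^(−0.0944·5/12) + 3.18·e^(−0.0944·8/12) = 20.2683
Fair futures F* = (S − I)·e^(rT) = (429.43 − 20.2683)·e^0.094400 = 409.1617 × 1.098999 = 449.6683
Market HK$456.07 > fair 449.6683: forward overpriced → cash-and-carry (borrow at r, buy the stock and collect the dividends, short the forward).
Profit at T = |F_mkt − F*| = |456.07 − 449.6683| = HK$6.40 per share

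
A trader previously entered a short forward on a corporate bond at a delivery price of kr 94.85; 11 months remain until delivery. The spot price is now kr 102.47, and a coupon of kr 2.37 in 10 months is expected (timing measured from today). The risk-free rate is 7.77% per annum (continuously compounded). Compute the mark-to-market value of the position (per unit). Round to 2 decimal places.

PV(remaining coupons) I = 2.37·e^(−0.0777·10/12) = 2.2214
Current forward F = (S − I)·e^(rT) = (102.47 − 2.2214)·e^(0.0777·11/12) = 100.2486 × 1.073823 = 107.6493
Value (long) = (F − K)·e^(−rT) = (107.6493 − 94.85) × 0.931252 = 11.9194
Short position value = −(long value) = -kr 11.92

-kr 11.92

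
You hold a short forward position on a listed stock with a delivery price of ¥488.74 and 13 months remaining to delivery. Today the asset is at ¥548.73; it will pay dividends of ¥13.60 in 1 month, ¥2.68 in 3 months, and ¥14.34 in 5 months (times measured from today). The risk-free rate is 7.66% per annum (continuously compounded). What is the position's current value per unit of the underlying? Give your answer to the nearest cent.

-¥68.88

PV(remaining dividends) I = 13.60·e^(−0.0766·1/12) + 2.68·e^(−0.0766·3/12) + 14.34·e^(−0.0766·5/12) = 30.0322
Current forward F = (S − I)·e^(rT) = (548.73 − 30.0322)·e^(0.0766·13/12) = 518.6978 × 1.086524 = 563.5776
Value (long) = (F − K)·e^(−rT) = (563.5776 − 488.74) × 0.920366 = 68.8780
Short position value = −(long value) = -¥68.88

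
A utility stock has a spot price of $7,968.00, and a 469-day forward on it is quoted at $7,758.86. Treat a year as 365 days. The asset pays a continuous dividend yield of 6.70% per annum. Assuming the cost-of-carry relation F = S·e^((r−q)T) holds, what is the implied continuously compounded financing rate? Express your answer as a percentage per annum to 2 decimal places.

4.63%

From F = S·e^((r−q)T): (r − q) = ln(F/S)/T
ln(7758.86/7968.00) = ln(0.973753) = -0.026598
(r − q) = -0.026598 / (469/365) = -0.020700
r = ln(F/S)/T + q = -0.020700 + 0.0670 = 0.046300
r = 4.63%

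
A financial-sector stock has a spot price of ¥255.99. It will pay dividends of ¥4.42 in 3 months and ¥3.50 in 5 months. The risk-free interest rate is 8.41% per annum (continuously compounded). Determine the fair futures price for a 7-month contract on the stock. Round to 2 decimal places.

PV(dividends) I = 4.42·e^(−0.0841·3/12) + 3.50·e^(−0.0841·5/12)
I = 4.3280 + 3.3795 = 7.7075
F = (S − I)·e^(rT) = (255.99 − 7.7075) · e^(0.0841·7/12)
= 248.2825 · e^0.049058 = 248.2825 × 1.050281 = ¥260.77

¥260.77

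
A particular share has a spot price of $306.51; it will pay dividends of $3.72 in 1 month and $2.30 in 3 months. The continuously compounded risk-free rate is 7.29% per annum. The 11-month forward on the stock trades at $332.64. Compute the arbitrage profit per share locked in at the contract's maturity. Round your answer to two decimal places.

PV(dividends) I = 3.72·e^(−0.0729·1/12) + 2.30·e^(−0.0729·3/12) = 5.9559
Fair forward F* = (S − I)·e^(rT) = (306.51 − 5.9559)·e^0.066825 = 300.5541 × 1.069108 = 321.3248
Market $332.64 > fair 321.3248: forward overpriced → cash-and-carry (borrow at r, buy the stock and collect the dividends, short the forward).
Profit at T = |F_mkt − F*| = |332.64 − 321.3248| = $11.32 per share

$11.32 per share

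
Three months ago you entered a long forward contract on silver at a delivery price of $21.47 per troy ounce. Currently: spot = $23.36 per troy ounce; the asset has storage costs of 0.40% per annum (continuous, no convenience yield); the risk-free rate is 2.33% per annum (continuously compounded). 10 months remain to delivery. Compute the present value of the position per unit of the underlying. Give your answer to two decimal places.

Current fair forward for the remaining 10 months: F = S·e^((r + u)·T), (r + u) = 0.0233 + 0.0040 = 0.0273
F = 23.36 · e^(0.0273 × 10/12) = 23.36 × 1.023011 = 23.8975
Value of long forward = (F − K)·e^(−rT) = (23.8975 − 21.47) · e^(−0.0233·10/12)
= 2.4275 × 0.980771 = 2.38

$2.38 per troy ounce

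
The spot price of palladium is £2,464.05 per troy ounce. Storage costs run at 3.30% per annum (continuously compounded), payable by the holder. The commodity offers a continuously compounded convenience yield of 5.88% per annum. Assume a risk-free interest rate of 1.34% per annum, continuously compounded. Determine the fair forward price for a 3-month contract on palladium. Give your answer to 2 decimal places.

£2,456.42 per troy ounce

Net carry = r + u − y = 0.0134 + 0.0330 − 0.0588 = -0.0124
F = S·e^((r+u−y)T) = 2464.05 · e^(-0.0124 × 3/12) = 2464.05 · e^-0.00310000
= 2464.05 × 0.99690480 = £2,456.42 per troy ounce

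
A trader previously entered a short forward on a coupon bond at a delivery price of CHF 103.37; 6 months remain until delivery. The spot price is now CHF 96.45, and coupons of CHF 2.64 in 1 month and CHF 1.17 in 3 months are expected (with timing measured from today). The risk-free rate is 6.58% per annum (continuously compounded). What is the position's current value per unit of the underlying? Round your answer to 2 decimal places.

PV(remaining coupons) I = 2.64·e^(−0.0658·1/12) + 1.17·e^(−0.0658·3/12) = 3.7765
Current forward F = (S − I)·e^(rT) = (96.45 − 3.7765)·e^(0.0658·6/12) = 92.6735 × 1.033447 = 95.7732
Value (long) = (F − K)·e^(−rT) = (95.7732 − 103.37) × 0.967635 = -7.3509
Short position value = −(long value) = CHF 7.35

CHF 7.35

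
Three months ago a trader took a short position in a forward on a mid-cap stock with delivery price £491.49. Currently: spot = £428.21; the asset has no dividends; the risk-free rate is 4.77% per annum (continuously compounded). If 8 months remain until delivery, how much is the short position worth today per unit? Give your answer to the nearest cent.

Current fair forward for the remaining 8 months: F = S·e^(r·T), r = 0.0477
F = 428.21 · e^(0.0477 × 8/12) = 428.21 × 1.032311 = 442.0459
Value of long forward = (F − K)·e^(−rT) = (442.0459 − 491.49) · e^(−0.0477·8/12)
= -49.4441 × 0.968700 = -47.90
Short position value = −(long value) = £47.90

£47.90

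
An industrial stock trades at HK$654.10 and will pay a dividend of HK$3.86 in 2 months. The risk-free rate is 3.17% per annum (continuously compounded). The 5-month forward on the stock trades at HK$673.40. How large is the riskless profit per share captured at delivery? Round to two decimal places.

HK$14.49 per share

PV(dividends) I = 3.86·e^(−0.0317·2/12) = 3.8397
Fair forward F* = (S − I)·e^(rT) = (654.10 − 3.8397)·e^0.013208 = 650.2603 × 1.013296 = 658.9062
Market HK$673.40 > fair 658.9062: forward overpriced → cash-and-carry (borrow at r, buy the stock and collect the dividends, short the forward).
Profit at T = |F_mkt − F*| = |673.40 − 658.9062| = HK$14.49 per share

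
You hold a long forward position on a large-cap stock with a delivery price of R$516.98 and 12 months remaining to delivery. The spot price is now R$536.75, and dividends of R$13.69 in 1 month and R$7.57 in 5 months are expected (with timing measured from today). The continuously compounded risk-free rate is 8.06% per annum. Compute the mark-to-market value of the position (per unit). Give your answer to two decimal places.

PV(remaining dividends) I = 13.69·e^(−0.0806·1/12) + 7.57·e^(−0.0806·5/12) = 20.9184
Current forward F = (S − I)·e^(rT) = (536.75 − 20.9184)·e^(0.0806·12/12) = 515.8316 × 1.083937 = 559.1290
Value (long) = (F − K)·e^(−rT) = (559.1290 − 516.98) × 0.922563 = 38.8851
Value = R$38.89

R$38.89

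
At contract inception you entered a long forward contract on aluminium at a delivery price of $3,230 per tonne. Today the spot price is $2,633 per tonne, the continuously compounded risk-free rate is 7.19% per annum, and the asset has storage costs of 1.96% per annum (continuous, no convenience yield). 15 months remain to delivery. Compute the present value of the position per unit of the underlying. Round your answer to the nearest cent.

Current fair forward for the remaining 15 months: F = S·e^((r + u)·T), (r + u) = 0.0719 + 0.0196 = 0.0915
F = 2633 · e^(0.0915 × 15/12) = 2633 × 1.12117249 = 2952.0472
Value of long forward = (F − K)·e^(−rT) = (2952.0472 − 3230) · e^(−0.0719·15/12)
= -277.9528 × 0.91404543 = -254.06

-$254.06 per tonne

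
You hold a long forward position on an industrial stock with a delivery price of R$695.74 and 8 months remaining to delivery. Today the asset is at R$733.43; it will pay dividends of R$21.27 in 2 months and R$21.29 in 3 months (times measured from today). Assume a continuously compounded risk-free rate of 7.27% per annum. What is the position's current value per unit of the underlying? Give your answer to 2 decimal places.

PV(remaining dividends) I = 21.27·e^(−0.0727·2/12) + 21.29·e^(−0.0727·3/12) = 41.9204
Current forward F = (S − I)·e^(rT) = (733.43 − 41.9204)·e^(0.0727·8/12) = 691.5096 × 1.049660 = 725.8500
Value (long) = (F − K)·e^(−rT) = (725.8500 − 695.74) × 0.952689 = 28.6855
Value = R$28.69

R$28.69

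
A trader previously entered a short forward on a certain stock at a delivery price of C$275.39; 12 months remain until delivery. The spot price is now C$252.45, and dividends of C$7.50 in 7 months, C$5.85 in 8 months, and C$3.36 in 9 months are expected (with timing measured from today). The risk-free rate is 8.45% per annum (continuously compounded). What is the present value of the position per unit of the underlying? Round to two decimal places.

C$16.45

PV(remaining dividends) I = 7.50·e^(−0.0845·7/12) + 5.85·e^(−0.0845·8/12) + 3.36·e^(−0.0845·9/12) = 15.8225
Current forward F = (S − I)·e^(rT) = (252.45 − 15.8225)·e^(0.0845·12/12) = 236.6275 × 1.088173 = 257.4917
Value (long) = (F − K)·e^(−rT) = (257.4917 − 275.39) × 0.918972 = -16.4480
Short position value = −(long value) = C$16.45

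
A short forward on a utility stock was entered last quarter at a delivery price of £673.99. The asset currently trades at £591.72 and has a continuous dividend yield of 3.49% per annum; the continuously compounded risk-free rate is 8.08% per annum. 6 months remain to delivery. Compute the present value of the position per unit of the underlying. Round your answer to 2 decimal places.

£65.82

Current fair forward for the remaining 6 months: F = S·e^((r − q)·T), (r − q) = 0.0808 − 0.0349 = 0.0459
F = 591.72 · e^(0.0459 × 6/12) = 591.72 × 1.023215 = 605.4568
Value of long forward = (F − K)·e^(−rT) = (605.4568 − 673.99) · e^(−0.0808·6/12)
= -68.5332 × 0.960405 = -65.82
Short position value = −(long value) = £65.82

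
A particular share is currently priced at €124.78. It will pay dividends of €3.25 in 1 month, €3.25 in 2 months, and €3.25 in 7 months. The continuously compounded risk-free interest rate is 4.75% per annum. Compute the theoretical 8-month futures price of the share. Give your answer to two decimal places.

PV(dividends) I = 3.25·e^(−0.0475·1/12) + 3.25·e^(−0.0475·2/12) + 3.25·e^(−0.0475·7/12)
I = 3.2372 + 3.2244 + 3.1612 = 9.6228
F = (S − I)·e^(rT) = (124.78 − 9.6228) · e^(0.0475·8/12)
= 115.1572 · e^0.031667 = 115.1572 × 1.032174 = €118.86

€118.86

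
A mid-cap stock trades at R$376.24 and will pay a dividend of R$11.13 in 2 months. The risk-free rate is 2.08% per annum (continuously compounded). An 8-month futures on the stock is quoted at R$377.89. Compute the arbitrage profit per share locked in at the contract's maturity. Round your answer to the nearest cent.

R$7.64 per share

PV(dividends) I = 11.13·e^(−0.0208·2/12) = 11.0915
Fair futures F* = (S − I)·e^(rT) = (376.24 − 11.0915)·e^0.013867 = 365.1485 × 1.013964 = 370.2474
Market R$377.89 > fair 370.2474: forward overpriced → cash-and-carry (borrow at r, buy the stock and collect the dividends, short the forward).
Profit at T = |F_mkt − F*| = |377.89 − 370.2474| = R$7.64 per share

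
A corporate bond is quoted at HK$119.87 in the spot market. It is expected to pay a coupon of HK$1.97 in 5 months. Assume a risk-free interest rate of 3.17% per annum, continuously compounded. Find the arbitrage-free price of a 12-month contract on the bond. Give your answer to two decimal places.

PV(coupons) I = 1.97·e^(−0.0317·5/12)
I = 1.9442
F = (S − I)·e^(rT) = (119.87 − 1.9442) · e^(0.0317·12/12)
= 117.9258 · e^0.031700 = 117.9258 × 1.032208 = HK$121.72

HK$121.72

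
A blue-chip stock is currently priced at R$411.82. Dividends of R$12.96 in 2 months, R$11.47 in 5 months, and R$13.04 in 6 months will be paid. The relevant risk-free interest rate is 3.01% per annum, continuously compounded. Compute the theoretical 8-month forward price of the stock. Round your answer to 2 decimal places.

R$382.35

PV(dividends) I = 12.96·e^(−0.0301·2/12) + 11.47·e^(−0.0301·5/12) + 13.04·e^(−0.0301·6/12)
I = 12.8951 + 11.3270 + 12.8452 = 37.0673
F = (S − I)·e^(rT) = (411.82 − 37.0673) · e^(0.0301·8/12)
= 374.7527 · e^0.020067 = 374.7527 × 1.020270 = R$382.35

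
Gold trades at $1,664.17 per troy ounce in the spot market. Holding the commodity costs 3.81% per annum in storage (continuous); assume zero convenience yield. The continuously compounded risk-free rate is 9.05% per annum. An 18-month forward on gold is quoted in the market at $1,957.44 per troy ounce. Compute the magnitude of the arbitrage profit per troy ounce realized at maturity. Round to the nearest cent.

Fair forward: F* = S·e^(carry·T), with carry = (r + u) = 0.0905 + 0.0381 = 0.1286
F* = 1664.17 · e^(0.1286 × 18/12) = 1664.17 · e^0.19290000 = 1664.17 × 1.21276151 = $2018.2413
Market $1957.44 < fair $2018.2413: forward underpriced → reverse cash-and-carry (short spot, go long the forward).
At maturity, profit = |F_mkt − F*| = |1957.44 − 2018.2413| = $60.80 per troy ounce

$60.80 per troy ounce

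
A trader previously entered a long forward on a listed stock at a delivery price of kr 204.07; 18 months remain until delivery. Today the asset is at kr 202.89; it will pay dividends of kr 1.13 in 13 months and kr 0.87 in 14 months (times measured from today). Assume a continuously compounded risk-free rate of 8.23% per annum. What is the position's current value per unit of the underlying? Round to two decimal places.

PV(remaining dividends) I = 1.13·e^(−0.0823·13/12) + 0.87·e^(−0.0823·14/12) = 1.8240
Current forward F = (S − I)·e^(rT) = (202.89 − 1.8240)·e^(0.0823·18/12) = 201.0660 × 1.131393 = 227.4847
Value (long) = (F − K)·e^(−rT) = (227.4847 − 204.07) × 0.883866 = 20.6955
Value = kr 20.70

kr 20.70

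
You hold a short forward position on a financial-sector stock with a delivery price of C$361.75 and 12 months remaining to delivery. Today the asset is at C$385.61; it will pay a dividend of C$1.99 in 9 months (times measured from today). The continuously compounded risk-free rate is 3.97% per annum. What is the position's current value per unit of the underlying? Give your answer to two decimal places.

PV(remaining dividends) I = 1.99·e^(−0.0397·9/12) = 1.9316
Current forward F = (S − I)·e^(rT) = (385.61 − 1.9316)·e^(0.0397·12/12) = 383.6784 × 1.040499 = 399.2170
Value (long) = (F − K)·e^(−rT) = (399.2170 − 361.75) × 0.961078 = 36.0087
Short position value = −(long value) = -C$36.01

-C$36.01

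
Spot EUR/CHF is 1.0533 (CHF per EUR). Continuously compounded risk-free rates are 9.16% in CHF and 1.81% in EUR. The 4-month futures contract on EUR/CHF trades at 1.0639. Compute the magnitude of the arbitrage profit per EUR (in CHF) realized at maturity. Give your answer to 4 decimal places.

0.0155 per EUR (in CHF)

Fair futures: F* = S·e^(carry·T), with carry = (r_CHF − r_EUR) = 0.0916 − 0.0181 = 0.0735
F* = 1.0533 · e^(0.0735 × 4/12) = 1.0533 · e^0.024500 = 1.0533 × 1.024803 = 1.0794
Market 1.0639 < fair 1.0794: forward underpriced → reverse cash-and-carry (short spot, go long the forward).
At maturity, profit = |F_mkt − F*| = |1.0639 − 1.0794| = 0.0155 per EUR (in CHF)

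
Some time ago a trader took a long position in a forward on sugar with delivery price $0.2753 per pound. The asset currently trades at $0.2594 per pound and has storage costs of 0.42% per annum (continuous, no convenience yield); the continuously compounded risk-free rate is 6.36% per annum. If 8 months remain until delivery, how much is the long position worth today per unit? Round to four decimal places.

Current fair forward for the remaining 8 months: F = S·e^((r + u)·T), (r + u) = 0.0636 + 0.0042 = 0.0678
F = 0.2594 · e^(0.0678 × 8/12) = 0.2594 × 1.046237 = 0.2714
Value of long forward = (F − K)·e^(−rT) = (0.2714 − 0.2753) · e^(−0.0636·8/12)
= -0.0039 × 0.958486 = -0.0037

-$0.0037 per pound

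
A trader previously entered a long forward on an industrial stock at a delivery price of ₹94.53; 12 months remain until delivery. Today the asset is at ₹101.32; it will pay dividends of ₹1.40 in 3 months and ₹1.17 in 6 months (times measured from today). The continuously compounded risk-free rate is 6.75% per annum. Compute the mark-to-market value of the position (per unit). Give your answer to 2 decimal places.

₹10.45

PV(remaining dividends) I = 1.40·e^(−0.0675·3/12) + 1.17·e^(−0.0675·6/12) = 2.5077
Current forward F = (S − I)·e^(rT) = (101.32 − 2.5077)·e^(0.0675·12/12) = 98.8123 × 1.069830 = 105.7124
Value (long) = (F − K)·e^(−rT) = (105.7124 − 94.53) × 0.934728 = 10.4525
Value = ₹10.45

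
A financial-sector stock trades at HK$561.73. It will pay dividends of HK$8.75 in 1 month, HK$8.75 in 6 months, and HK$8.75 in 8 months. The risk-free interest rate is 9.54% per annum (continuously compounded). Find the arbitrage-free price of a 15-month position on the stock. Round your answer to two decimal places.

HK$604.44

PV(dividends) I = 8.75·e^(−0.0954·1/12) + 8.75·e^(−0.0954·6/12) + 8.75·e^(−0.0954·8/12)
I = 8.6807 + 8.3424 + 8.2108 = 25.2339
F = (S − I)·e^(rT) = (561.73 − 25.2339) · e^(0.0954·15/12)
= 536.4961 · e^0.119250 = 536.4961 × 1.126652 = HK$604.44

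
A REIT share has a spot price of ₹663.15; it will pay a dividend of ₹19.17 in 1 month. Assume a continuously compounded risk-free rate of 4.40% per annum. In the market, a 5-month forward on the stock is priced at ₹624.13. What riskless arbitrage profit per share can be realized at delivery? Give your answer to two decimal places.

PV(dividends) I = 19.17·e^(−0.0440·1/12) = 19.0998
Fair forward F* = (S − I)·e^(rT) = (663.15 − 19.0998)·e^0.018333 = 644.0502 × 1.018502 = 655.9664
Market ₹624.13 < fair 655.9664: forward underpriced → reverse cash-and-carry (short the stock, invest proceeds at r, pay the dividends, go long the forward).
Profit at T = |F_mkt − F*| = |624.13 − 655.9664| = ₹31.84 per share

₹31.84 per share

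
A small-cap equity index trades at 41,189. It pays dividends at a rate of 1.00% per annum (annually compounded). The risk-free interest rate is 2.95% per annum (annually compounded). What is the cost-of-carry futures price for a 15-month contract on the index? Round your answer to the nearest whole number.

42,185

F = S · (1+r)^T / (1+q)^T
= 41189 × 1.037010 / 1.012516 = 41189 × 1.024191
F = 42,185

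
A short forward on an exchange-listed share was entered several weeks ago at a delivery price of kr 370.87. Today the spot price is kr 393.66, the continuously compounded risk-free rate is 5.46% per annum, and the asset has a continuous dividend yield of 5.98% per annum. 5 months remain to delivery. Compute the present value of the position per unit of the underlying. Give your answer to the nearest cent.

-kr 21.44

Current fair forward for the remaining 5 months: F = S·e^((r − q)·T), (r − q) = 0.0546 − 0.0598 = -0.0052
F = 393.66 · e^(-0.0052 × 5/12) = 393.66 × 0.997836 = 392.8081
Value of long forward = (F − K)·e^(−rT) = (392.8081 − 370.87) · e^(−0.0546·5/12)
= 21.9381 × 0.977507 = 21.44
Short position value = −(long value) = -kr 21.44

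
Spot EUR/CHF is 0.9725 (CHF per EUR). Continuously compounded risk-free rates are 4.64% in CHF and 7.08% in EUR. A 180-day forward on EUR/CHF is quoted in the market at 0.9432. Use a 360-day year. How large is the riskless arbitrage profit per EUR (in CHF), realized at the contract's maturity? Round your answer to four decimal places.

Fair forward: F* = S·e^(carry·T), with carry = (r_CHF − r_EUR) = 0.0464 − 0.0708 = -0.0244
F* = 0.9725 · e^(-0.0244 × 180/360) = 0.9725 · e^-0.012200 = 0.9725 × 0.987874 = 0.9607
Market 0.9432 < fair 0.9607: forward underpriced → reverse cash-and-carry (short spot, go long the forward).
At maturity, profit = |F_mkt − F*| = |0.9432 − 0.9607| = 0.0175 per EUR (in CHF)

0.0175 per EUR (in CHF)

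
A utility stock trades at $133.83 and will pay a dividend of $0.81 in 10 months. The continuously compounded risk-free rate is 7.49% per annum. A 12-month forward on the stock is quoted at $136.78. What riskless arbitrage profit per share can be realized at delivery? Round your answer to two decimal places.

PV(dividends) I = 0.81·e^(−0.0749·10/12) = 0.7610
Fair forward F* = (S − I)·e^(rT) = (133.83 − 0.7610)·e^0.074900 = 133.0690 × 1.077776 = 143.4186
Market $136.78 < fair 143.4186: forward underpriced → reverse cash-and-carry (short the stock, invest proceeds at r, pay the dividends, go long the forward).
Profit at T = |F_mkt − F*| = |136.78 − 143.4186| = $6.64 per share

$6.64 per share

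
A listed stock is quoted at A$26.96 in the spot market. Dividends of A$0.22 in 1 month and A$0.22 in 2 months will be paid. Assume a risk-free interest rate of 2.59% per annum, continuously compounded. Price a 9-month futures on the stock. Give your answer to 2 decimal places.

A$27.04

PV(dividends) I = 0.22·e^(−0.0259·1/12) + 0.22·e^(−0.0259·2/12)
I = 0.2195 + 0.2191 = 0.4386
F = (S − I)·e^(rT) = (26.96 − 0.4386) · e^(0.0259·9/12)
= 26.5214 · e^0.019425 = 26.5214 × 1.019615 = A$27.04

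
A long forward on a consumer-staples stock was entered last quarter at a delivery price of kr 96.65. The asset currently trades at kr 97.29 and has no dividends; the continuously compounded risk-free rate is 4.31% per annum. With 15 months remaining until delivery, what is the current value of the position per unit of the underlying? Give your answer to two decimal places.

Current fair forward for the remaining 15 months: F = S·e^(r·T), r = 0.0431
F = 97.29 · e^(0.0431 × 15/12) = 97.29 × 1.055353 = 102.6753
Value of long forward = (F − K)·e^(−rT) = (102.6753 − 96.65) · e^(−0.0431·15/12)
= 6.0253 × 0.947551 = 5.71

kr 5.71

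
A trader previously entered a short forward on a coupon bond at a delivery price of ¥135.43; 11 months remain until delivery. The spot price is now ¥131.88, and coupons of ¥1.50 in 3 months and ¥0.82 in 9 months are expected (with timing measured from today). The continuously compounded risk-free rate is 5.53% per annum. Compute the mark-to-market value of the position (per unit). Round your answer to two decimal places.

-¥0.88

PV(remaining coupons) I = 1.50·e^(−0.0553·3/12) + 0.82·e^(−0.0553·9/12) = 2.2661
Current forward F = (S − I)·e^(rT) = (131.88 − 2.2661)·e^(0.0553·11/12) = 129.6139 × 1.051998 = 136.3536
Value (long) = (F − K)·e^(−rT) = (136.3536 − 135.43) × 0.950572 = 0.8779
Short position value = −(long value) = -¥0.88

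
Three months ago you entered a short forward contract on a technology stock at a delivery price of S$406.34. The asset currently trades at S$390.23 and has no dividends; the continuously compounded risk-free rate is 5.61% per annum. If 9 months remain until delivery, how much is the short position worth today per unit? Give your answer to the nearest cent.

-S$0.63

Current fair forward for the remaining 9 months: F = S·e^(r·T), r = 0.0561
F = 390.23 · e^(0.0561 × 9/12) = 390.23 × 1.042973 = 406.9994
Value of long forward = (F − K)·e^(−rT) = (406.9994 − 406.34) · e^(−0.0561·9/12)
= 0.6594 × 0.958798 = 0.63
Short position value = −(long value) = -S$0.63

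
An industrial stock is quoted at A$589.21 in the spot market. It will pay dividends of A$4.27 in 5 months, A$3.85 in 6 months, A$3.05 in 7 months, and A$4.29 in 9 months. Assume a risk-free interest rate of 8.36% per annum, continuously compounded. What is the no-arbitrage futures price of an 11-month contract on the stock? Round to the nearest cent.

PV(dividends) I = 4.27·e^(−0.0836·5/12) + 3.85·e^(−0.0836·6/12) + 3.05·e^(−0.0836·7/12) + 4.29·e^(−0.0836·9/12)
I = 4.1238 + 3.6924 + 2.9048 + 4.0293 = 14.7503
F = (S − I)·e^(rT) = (589.21 − 14.7503) · e^(0.0836·11/12)
= 574.4597 · e^0.076633 = 574.4597 × 1.079646 = A$620.21

A$620.21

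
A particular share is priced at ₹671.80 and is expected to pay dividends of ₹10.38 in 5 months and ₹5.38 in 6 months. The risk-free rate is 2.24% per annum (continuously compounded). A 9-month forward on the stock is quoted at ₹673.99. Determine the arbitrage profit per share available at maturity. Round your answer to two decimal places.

₹6.68 per share

PV(dividends) I = 10.38·e^(−0.0224·5/12) + 5.38·e^(−0.0224·6/12) = 15.6037
Fair forward F* = (S − I)·e^(rT) = (671.80 − 15.6037)·e^0.016800 = 656.1963 × 1.016942 = 667.3136
Market ₹673.99 > fair 667.3136: forward overpriced → cash-and-carry (borrow at r, buy the stock and collect the dividends, short the forward).
Profit at T = |F_mkt − F*| = |673.99 − 667.3136| = ₹6.68 per share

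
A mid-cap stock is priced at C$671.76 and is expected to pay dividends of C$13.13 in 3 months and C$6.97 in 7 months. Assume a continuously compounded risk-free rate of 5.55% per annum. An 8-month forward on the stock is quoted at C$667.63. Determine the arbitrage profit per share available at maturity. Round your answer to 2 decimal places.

PV(dividends) I = 13.13·e^(−0.0555·3/12) + 6.97·e^(−0.0555·7/12) = 19.6970
Fair forward F* = (S − I)·e^(rT) = (671.76 − 19.6970)·e^0.037000 = 652.0630 × 1.037693 = 676.6412
Market C$667.63 < fair 676.6412: forward underpriced → reverse cash-and-carry (short the stock, invest proceeds at r, pay the dividends, go long the forward).
Profit at T = |F_mkt − F*| = |667.63 − 676.6412| = C$9.01 per share

C$9.01 per share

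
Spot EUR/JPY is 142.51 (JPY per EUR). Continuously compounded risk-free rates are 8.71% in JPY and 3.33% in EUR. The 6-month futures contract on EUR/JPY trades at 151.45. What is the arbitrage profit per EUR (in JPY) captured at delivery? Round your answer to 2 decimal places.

Fair futures: F* = S·e^(carry·T), with carry = (r_JPY − r_EUR) = 0.0871 − 0.0333 = 0.0538
F* = 142.51 · e^(0.0538 × 6/12) = 142.51 · e^0.026900 = 142.51 × 1.027265 = 146.3955
Market 151.45 > fair 146.3955: forward overpriced → cash-and-carry (buy spot, short the forward).
At maturity, profit = |F_mkt − F*| = |151.45 − 146.3955| = 5.05 per EUR (in JPY)

5.05 per EUR (in JPY)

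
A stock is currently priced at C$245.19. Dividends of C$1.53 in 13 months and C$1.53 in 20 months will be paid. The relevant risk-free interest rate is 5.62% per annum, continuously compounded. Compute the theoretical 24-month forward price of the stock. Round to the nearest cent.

C$271.19

PV(dividends) I = 1.53·e^(−0.0562·13/12) + 1.53·e^(−0.0562·20/12)
I = 1.4396 + 1.3932 = 2.8328
F = (S − I)·e^(rT) = (245.19 − 2.8328) · e^(0.0562·24/12)
= 242.3572 · e^0.112400 = 242.3572 × 1.118960 = C$271.19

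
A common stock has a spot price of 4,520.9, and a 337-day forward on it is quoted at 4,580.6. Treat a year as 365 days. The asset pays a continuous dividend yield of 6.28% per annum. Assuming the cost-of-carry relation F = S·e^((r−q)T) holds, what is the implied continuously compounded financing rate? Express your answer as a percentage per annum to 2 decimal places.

7.70%

From F = S·e^((r−q)T): (r − q) = ln(F/S)/T
ln(4580.6/4520.9) = ln(1.013205) = 0.013119
(r − q) = 0.013119 / (337/365) = 0.014209
r = ln(F/S)/T + q = 0.014209 + 0.0628 = 0.077009
r = 7.70%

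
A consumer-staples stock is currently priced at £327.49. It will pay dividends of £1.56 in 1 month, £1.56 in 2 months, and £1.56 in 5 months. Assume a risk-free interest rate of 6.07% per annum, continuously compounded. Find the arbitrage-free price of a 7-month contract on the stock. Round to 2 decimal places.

PV(dividends) I = 1.56·e^(−0.0607·1/12) + 1.56·e^(−0.0607·2/12) + 1.56·e^(−0.0607·5/12)
I = 1.5521 + 1.5443 + 1.5210 = 4.6174
F = (S − I)·e^(rT) = (327.49 − 4.6174) · e^(0.0607·7/12)
= 322.8726 · e^0.035408 = 322.8726 × 1.036042 = £334.51

£334.51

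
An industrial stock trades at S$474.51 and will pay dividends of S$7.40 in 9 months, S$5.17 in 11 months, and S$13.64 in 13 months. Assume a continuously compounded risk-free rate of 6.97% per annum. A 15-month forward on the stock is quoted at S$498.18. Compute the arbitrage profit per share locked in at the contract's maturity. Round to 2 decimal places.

PV(dividends) I = 7.40·e^(−0.0697·9/12) + 5.17·e^(−0.0697·11/12) + 13.64·e^(−0.0697·13/12) = 24.5211
Fair forward F* = (S − I)·e^(rT) = (474.51 − 24.5211)·e^0.087125 = 449.9889 × 1.091033 = 490.9527
Market S$498.18 > fair 490.9527: forward overpriced → cash-and-carry (borrow at r, buy the stock and collect the dividends, short the forward).
Profit at T = |F_mkt − F*| = |498.18 − 490.9527| = S$7.23 per share

S$7.23 per share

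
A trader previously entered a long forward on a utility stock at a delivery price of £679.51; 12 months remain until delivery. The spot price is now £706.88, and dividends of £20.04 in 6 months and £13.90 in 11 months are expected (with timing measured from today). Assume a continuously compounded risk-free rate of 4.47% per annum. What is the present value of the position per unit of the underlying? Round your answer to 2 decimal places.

£24.14

PV(remaining dividends) I = 20.04·e^(−0.0447·6/12) + 13.90·e^(−0.0447·11/12) = 32.9390
Current forward F = (S − I)·e^(rT) = (706.88 − 32.9390)·e^(0.0447·12/12) = 673.9410 × 1.045714 = 704.7495
Value (long) = (F − K)·e^(−rT) = (704.7495 − 679.51) × 0.956284 = 24.1361
Value = £24.14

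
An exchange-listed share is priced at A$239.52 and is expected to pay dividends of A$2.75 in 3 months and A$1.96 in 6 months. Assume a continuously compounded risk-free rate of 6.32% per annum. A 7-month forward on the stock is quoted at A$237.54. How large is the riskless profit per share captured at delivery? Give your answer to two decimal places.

PV(dividends) I = 2.75·e^(−0.0632·3/12) + 1.96·e^(−0.0632·6/12) = 4.6059
Fair forward F* = (S − I)·e^(rT) = (239.52 − 4.6059)·e^0.036867 = 234.9141 × 1.037555 = 243.7363
Market A$237.54 < fair 243.7363: forward underpriced → reverse cash-and-carry (short the stock, invest proceeds at r, pay the dividends, go long the forward).
Profit at T = |F_mkt − F*| = |237.54 − 243.7363| = A$6.20 per share

A$6.20 per share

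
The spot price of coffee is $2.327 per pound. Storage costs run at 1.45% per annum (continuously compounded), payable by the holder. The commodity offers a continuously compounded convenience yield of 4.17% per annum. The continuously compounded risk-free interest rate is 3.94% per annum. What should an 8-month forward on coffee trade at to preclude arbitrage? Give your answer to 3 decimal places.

$2.346 per pound

Net carry = r + u − y = 0.0394 + 0.0145 − 0.0417 = 0.0122
F = S·e^((r+u−y)T) = 2.327 · e^(0.0122 × 8/12) = 2.327 · e^0.008133
= 2.327 × 1.008166 = $2.346 per pound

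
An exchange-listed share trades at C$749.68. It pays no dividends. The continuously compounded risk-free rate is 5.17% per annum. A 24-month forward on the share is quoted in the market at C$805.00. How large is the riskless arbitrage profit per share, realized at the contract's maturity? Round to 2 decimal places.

C$26.35 per share

Fair forward: F* = S·e^(carry·T), with carry = r = 0.0517
F* = 749.68 · e^(0.0517 × 24/12) = 749.68 · e^0.103400 = 749.68 × 1.108935 = C$831.3464
Market C$805.00 < fair C$831.3464: forward underpriced → reverse cash-and-carry (short spot, go long the forward).
At maturity, profit = |F_mkt − F*| = |805.00 − 831.3464| = C$26.35 per share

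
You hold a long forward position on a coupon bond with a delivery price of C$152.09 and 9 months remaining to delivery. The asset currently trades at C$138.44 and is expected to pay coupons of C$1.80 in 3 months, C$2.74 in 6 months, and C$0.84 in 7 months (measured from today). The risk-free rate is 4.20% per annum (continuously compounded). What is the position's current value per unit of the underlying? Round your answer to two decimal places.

PV(remaining coupons) I = 1.80·e^(−0.0420·3/12) + 2.74·e^(−0.0420·6/12) + 0.84·e^(−0.0420·7/12) = 5.2839
Current forward F = (S − I)·e^(rT) = (138.44 − 5.2839)·e^(0.0420·9/12) = 133.1561 × 1.032001 = 137.4172
Value (long) = (F − K)·e^(−rT) = (137.4172 − 152.09) × 0.968991 = -14.2178
Value = -C$14.22

-C$14.22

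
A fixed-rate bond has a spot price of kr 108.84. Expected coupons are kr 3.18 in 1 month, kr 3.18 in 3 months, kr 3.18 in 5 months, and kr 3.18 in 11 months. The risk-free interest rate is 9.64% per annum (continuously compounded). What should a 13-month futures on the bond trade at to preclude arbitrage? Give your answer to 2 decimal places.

kr 107.25

PV(coupons) I = 3.18·e^(−0.0964·1/12) + 3.18·e^(−0.0964·3/12) + 3.18·e^(−0.0964·5/12) + 3.18·e^(−0.0964·11/12)
I = 3.1546 + 3.1043 + 3.0548 + 2.9111 = 12.2248
F = (S − I)·e^(rT) = (108.84 − 12.2248) · e^(0.0964·13/12)
= 96.6152 · e^0.104433 = 96.6152 × 1.110081 = kr 107.25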